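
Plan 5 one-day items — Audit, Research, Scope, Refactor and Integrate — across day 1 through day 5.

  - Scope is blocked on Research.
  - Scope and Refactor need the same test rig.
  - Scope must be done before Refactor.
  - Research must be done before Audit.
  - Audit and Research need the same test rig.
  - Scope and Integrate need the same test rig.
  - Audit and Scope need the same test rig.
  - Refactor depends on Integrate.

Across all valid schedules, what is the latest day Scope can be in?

day 4

Precedence pushes Scope to at least day 2; downstream work caps Scope at day 4.
Scope at day 4 is achievable: Integrate -> day 1, Audit -> day 2, Scope -> day 4, Refactor -> day 5, Research -> day 1.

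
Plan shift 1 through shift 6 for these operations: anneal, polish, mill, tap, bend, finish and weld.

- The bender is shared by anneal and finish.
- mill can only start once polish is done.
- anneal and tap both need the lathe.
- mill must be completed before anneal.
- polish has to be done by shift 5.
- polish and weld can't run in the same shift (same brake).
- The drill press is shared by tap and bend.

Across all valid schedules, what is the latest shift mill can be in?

Precedence pushes mill to at least shift 2; downstream work caps mill at shift 5.
mill at shift 5 is achievable: tap -> shift 1; polish -> shift 1; bend -> shift 2; finish -> shift 1; anneal -> shift 6; mill -> shift 5; weld -> shift 2.

shift 5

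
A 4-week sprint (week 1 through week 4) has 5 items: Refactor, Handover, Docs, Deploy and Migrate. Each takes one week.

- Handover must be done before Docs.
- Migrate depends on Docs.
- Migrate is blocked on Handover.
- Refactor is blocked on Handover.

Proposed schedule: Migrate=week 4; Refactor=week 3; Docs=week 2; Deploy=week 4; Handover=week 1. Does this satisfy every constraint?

Migrate is blocked on Handover — holds.
Refactor is blocked on Handover — holds.
Handover must be done before Docs — holds.
Migrate depends on Docs — holds.

Yes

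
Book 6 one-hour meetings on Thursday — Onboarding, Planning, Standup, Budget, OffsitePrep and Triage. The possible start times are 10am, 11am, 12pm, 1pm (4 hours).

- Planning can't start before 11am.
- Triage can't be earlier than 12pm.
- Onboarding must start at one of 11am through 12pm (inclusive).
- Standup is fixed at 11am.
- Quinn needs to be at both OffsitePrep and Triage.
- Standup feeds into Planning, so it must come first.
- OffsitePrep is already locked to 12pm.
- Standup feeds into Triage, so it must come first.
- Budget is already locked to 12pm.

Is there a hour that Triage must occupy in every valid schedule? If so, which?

1pm

Triage's window is 12pm–1pm.
OffsitePrep is fixed at 12pm, and Triage can't share a hour with OffsitePrep.
So Triage must be 1pm.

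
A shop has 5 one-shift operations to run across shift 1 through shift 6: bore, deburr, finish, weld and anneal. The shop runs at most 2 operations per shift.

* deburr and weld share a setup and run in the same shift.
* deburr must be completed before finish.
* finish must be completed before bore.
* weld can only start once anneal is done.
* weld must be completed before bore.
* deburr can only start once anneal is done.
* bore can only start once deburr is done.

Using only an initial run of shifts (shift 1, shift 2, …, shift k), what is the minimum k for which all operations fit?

The precedence chain requires at least 4 distinct shifts.
With at most 2 per shift and 5 operations, at least 3 shifts are needed.
4 works (last occupied shift: shift 4): for example weld=shift 2, deburr=shift 2, bore=shift 4, finish=shift 3, anneal=shift 1.

4 shifts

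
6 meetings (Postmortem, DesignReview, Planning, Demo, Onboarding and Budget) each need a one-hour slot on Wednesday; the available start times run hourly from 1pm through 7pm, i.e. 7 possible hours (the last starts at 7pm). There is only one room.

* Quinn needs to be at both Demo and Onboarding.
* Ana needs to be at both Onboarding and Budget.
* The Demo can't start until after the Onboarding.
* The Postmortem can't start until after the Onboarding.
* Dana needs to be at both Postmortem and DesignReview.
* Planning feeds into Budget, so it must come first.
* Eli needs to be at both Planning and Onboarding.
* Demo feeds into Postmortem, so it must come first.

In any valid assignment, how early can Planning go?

Downstream work caps Planning at 6pm.
Planning at 1pm is achievable: Budget=5pm; Demo=3pm; Onboarding=2pm; Planning=1pm; DesignReview=6pm; Postmortem=4pm.

1pm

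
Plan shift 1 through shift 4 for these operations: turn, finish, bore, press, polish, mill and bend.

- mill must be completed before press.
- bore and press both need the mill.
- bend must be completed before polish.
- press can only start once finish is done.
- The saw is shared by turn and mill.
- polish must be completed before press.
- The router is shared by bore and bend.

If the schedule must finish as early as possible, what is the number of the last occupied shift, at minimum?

The precedence chain requires at least 3 distinct shifts.
3 works (last occupied shift: shift 3): for example bore=shift 2; press=shift 3; mill=shift 1; finish=shift 1; polish=shift 2; bend=shift 1; turn=shift 2.

shift 3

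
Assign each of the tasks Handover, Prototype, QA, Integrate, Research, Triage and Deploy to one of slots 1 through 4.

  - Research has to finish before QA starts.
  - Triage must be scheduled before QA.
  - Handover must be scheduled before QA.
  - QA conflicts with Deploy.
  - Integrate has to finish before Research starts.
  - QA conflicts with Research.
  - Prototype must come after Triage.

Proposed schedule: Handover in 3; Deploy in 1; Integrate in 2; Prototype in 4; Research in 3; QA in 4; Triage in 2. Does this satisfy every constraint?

Research has to finish before QA starts — holds.
QA conflicts with Deploy — holds.
QA conflicts with Research — holds.
Handover must be scheduled before QA — holds.
Prototype must come after Triage — holds.
Integrate has to finish before Research starts — holds.
Triage must be scheduled before QA — holds.

Yes, all constraints hold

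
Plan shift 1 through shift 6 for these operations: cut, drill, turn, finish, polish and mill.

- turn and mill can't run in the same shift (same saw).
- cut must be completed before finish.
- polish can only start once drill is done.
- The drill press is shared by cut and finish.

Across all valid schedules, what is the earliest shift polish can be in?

Precedence pushes polish to at least shift 2.
polish at shift 2 is achievable: cut=shift 1; drill=shift 1; mill=shift 2; turn=shift 1; polish=shift 2; finish=shift 2.

shift 2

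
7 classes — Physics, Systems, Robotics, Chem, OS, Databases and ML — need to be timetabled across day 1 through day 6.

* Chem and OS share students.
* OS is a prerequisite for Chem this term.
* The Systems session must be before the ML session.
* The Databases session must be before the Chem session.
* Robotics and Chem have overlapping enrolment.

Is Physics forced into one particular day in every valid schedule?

No

Physics can be day 1 (e.g. Physics -> day 1, OS -> day 1, Systems -> day 1, Robotics -> day 1, ML -> day 2, Chem -> day 2, Databases -> day 1) or day 2 (e.g. ML -> day 2; Databases -> day 1; Chem -> day 2; Physics -> day 2; Robotics -> day 1; OS -> day 1; Systems -> day 1).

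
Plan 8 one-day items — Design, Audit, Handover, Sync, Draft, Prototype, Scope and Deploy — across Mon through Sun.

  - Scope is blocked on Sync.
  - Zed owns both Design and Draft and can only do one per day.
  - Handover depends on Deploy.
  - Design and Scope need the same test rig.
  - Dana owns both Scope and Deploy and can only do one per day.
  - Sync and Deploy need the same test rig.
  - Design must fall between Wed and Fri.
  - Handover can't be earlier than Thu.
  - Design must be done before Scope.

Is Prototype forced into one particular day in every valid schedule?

Prototype can be Mon (e.g. Scope=Thu, Audit=Mon, Draft=Mon, Prototype=Mon, Handover=Thu, Deploy=Tue, Sync=Mon, Design=Wed) or Tue (e.g. Draft -> Mon; Prototype -> Tue; Audit -> Mon; Deploy -> Tue; Sync -> Mon; Handover -> Thu; Design -> Wed; Scope -> Thu).

No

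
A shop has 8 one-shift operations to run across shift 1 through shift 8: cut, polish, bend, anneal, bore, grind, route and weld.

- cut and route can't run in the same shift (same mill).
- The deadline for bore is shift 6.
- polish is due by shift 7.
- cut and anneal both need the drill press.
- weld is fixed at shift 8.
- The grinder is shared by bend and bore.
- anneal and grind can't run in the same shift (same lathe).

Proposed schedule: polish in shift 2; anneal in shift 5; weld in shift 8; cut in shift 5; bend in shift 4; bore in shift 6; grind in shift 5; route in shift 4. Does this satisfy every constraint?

The deadline for bore is shift 6 — holds.
anneal and grind can't run in the same shift (same lathe) — violated.
cut and anneal both need the drill press — violated.
weld is fixed at shift 8 — holds.
cut and route can't run in the same shift (same mill) — holds.
The grinder is shared by bend and bore — holds.
polish is due by shift 7 — holds.

No. cut and anneal both need the drill press is not satisfied.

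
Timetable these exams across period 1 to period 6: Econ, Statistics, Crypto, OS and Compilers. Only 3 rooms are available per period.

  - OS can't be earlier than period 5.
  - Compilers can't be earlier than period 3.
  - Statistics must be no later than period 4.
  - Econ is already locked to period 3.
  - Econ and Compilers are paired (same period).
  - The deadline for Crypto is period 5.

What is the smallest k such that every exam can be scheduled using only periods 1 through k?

With at most 3 per period and 5 exams, at least 2 periods are needed.
OS can't be placed before period 5, so the schedule must run through at least period 5.
5 works (last occupied period: period 5): for example Compilers=period 3, Statistics=period 1, OS=period 5, Crypto=period 1, Econ=period 3.

5 periods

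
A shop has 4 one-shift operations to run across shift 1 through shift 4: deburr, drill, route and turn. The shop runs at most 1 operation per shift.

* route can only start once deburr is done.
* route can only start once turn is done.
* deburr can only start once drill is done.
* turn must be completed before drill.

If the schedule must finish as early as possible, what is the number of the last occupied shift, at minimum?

The precedence chain requires at least 4 distinct shifts.
With at most 1 per shift and 4 operations, at least 4 shifts are needed.
4 works (last occupied shift: shift 4): for example turn in shift 1, drill in shift 2, deburr in shift 3, route in shift 4.

shift 4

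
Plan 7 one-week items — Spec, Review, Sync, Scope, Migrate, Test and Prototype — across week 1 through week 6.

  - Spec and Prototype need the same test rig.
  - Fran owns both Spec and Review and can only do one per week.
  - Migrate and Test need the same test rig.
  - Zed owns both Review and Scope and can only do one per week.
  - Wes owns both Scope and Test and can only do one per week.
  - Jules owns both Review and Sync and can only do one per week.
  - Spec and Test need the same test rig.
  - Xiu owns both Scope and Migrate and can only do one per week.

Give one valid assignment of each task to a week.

Sync -> week 1, Spec -> week 1, Migrate -> week 2, Review -> week 2, Test -> week 3, Prototype -> week 2, Scope -> week 1

Checking: Scope(week 1) != Test(week 3); Review(week 2) != Sync(week 1); Migrate(week 2) != Test(week 3); Spec(week 1) != Prototype(week 2); Spec(week 1) != Test(week 3); Review(week 2) != Scope(week 1); Scope(week 1) != Migrate(week 2); Spec(week 1) != Review(week 2).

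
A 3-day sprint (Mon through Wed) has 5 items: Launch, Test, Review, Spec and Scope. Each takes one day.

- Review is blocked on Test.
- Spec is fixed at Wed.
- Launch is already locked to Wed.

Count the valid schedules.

9

Splitting on Test: it can be Mon (6), Tue (3). Listing each branch's schedules as (Launch, Review, Spec, Scope):
Test=Mon: (Wed,Tue,Wed,Mon) (Wed,Tue,Wed,Tue) (Wed,Tue,Wed,Wed) (Wed,Wed,Wed,Mon) (Wed,Wed,Wed,Tue) (Wed,Wed,Wed,Wed) — 6.
Test=Tue: (Wed,Wed,Wed,Mon) (Wed,Wed,Wed,Tue) (Wed,Wed,Wed,Wed) — 3.
Summing: 6 + 3 = 9.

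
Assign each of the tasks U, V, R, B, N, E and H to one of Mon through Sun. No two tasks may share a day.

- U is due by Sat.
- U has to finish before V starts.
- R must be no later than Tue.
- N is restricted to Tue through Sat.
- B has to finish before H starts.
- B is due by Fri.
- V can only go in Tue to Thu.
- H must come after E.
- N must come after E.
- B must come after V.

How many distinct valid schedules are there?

8

Splitting on U: it can be Mon (3), Tue (3), Wed (2). Listing each branch's schedules as (V, R, B, N, E, H):
U=Mon: (Wed,Tue,Thu,Sat,Fri,Sun) (Wed,Tue,Fri,Sat,Thu,Sun) (Thu,Tue,Fri,Sat,Wed,Sun) — 3.
U=Tue: (Wed,Mon,Thu,Sat,Fri,Sun) (Wed,Mon,Fri,Sat,Thu,Sun) (Thu,Mon,Fri,Sat,Wed,Sun) — 3.
U=Wed: (Thu,Mon,Fri,Sat,Tue,Sun) (Thu,Tue,Fri,Sat,Mon,Sun) — 2.
Summing: 3 + 3 + 2 = 8.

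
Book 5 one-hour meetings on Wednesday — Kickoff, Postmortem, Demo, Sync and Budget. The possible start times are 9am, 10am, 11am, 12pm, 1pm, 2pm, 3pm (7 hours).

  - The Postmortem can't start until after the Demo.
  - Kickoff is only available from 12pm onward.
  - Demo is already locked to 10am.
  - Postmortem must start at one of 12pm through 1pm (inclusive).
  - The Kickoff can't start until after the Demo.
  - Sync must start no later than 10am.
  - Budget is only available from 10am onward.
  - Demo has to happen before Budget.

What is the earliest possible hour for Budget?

Budget is available from 10am; precedence pushes Budget to at least 11am.
Budget at 11am is achievable: Sync=9am, Postmortem=12pm, Budget=11am, Kickoff=12pm, Demo=10am.

11am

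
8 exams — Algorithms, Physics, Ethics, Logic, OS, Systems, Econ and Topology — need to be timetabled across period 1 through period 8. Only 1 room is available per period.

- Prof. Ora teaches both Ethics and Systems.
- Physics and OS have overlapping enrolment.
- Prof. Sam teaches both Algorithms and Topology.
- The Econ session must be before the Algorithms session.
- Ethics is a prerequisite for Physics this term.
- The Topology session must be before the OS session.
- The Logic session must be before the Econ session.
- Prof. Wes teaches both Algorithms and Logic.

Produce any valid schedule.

Econ=period 2, Ethics=period 4, Algorithms=period 3, Logic=period 1, Topology=period 6, Systems=period 8, Physics=period 5, OS=period 7

Checking: Logic(period 1) before Econ(period 2); Econ(period 2) before Algorithms(period 3); Topology(period 6) before OS(period 7); Ethics(period 4) before Physics(period 5); Algorithms(period 3) != Topology(period 6); Algorithms(period 3) != Logic(period 1); Ethics(period 4) != Systems(period 8); Physics(period 5) != OS(period 7); max 1 per period (cap 1).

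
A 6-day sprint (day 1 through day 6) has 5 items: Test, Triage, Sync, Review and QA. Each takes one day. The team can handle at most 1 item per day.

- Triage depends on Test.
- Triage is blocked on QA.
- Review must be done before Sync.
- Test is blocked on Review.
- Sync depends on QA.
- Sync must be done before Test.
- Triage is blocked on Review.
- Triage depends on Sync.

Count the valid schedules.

Splitting on Test: it can be day 4 (4), day 5 (8). Listing each branch's schedules as (Triage, Sync, Review, QA) by day number:
Test=day 4: (5,3,1,2) (5,3,2,1) (6,3,1,2) (6,3,2,1) — 4.
Test=day 5: (6,3,1,2) (6,3,2,1) (6,4,1,2) (6,4,1,3) (6,4,2,1) (6,4,2,3) (6,4,3,1) (6,4,3,2) — 8.
Summing: 4 + 8 = 12.

12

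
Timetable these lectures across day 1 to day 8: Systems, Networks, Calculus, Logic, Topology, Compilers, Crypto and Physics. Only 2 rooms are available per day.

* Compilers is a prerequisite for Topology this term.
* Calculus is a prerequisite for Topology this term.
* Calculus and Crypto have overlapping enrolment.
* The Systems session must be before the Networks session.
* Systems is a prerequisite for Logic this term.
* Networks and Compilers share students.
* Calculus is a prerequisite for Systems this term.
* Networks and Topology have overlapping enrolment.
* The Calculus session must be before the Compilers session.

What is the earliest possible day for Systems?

day 2

Precedence pushes Systems to at least day 2; downstream work caps Systems at day 7.
Systems at day 2 is achievable: Logic -> day 3, Calculus -> day 1, Topology -> day 3, Compilers -> day 2, Networks -> day 4, Crypto -> day 4, Physics -> day 1, Systems -> day 2.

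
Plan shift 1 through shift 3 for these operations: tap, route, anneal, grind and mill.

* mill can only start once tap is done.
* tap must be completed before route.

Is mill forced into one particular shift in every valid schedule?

mill can be shift 2 (e.g. route -> shift 2; mill -> shift 2; grind -> shift 1; tap -> shift 1; anneal -> shift 1) or shift 3 (e.g. anneal -> shift 1, route -> shift 2, tap -> shift 1, mill -> shift 3, grind -> shift 1).

No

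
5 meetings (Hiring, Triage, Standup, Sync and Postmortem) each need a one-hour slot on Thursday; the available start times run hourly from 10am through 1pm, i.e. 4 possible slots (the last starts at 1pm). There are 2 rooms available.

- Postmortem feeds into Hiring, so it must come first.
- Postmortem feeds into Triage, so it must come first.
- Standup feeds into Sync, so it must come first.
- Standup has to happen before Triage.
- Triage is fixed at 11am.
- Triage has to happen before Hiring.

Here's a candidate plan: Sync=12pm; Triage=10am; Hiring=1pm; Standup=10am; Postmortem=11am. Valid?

Standup has to happen before Triage — violated.
Triage has to happen before Hiring — holds.
Standup feeds into Sync, so it must come first — holds.
Postmortem feeds into Triage, so it must come first — violated.
Triage is fixed at 11am — violated.
There are 2 rooms available — holds.
Postmortem feeds into Hiring, so it must come first — holds.

Invalid. Postmortem feeds into Triage, so it must come first.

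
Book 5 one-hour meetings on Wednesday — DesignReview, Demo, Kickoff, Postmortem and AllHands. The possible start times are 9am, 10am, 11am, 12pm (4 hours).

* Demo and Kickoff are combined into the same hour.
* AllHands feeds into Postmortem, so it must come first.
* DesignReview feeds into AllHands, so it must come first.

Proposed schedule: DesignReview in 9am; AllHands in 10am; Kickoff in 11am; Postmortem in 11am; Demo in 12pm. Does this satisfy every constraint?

DesignReview feeds into AllHands, so it must come first — holds.
Demo and Kickoff are combined into the same hour — violated.
AllHands feeds into Postmortem, so it must come first — holds.

No — it violates: Demo and Kickoff are combined into the same hour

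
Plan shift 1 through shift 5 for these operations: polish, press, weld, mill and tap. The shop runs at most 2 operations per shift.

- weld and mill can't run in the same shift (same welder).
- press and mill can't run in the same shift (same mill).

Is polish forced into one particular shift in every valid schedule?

No

polish can be shift 1 (e.g. press=shift 1, tap=shift 2, weld=shift 2, mill=shift 3, polish=shift 1) or shift 2 (e.g. press -> shift 1, mill -> shift 2, weld -> shift 1, tap -> shift 3, polish -> shift 2).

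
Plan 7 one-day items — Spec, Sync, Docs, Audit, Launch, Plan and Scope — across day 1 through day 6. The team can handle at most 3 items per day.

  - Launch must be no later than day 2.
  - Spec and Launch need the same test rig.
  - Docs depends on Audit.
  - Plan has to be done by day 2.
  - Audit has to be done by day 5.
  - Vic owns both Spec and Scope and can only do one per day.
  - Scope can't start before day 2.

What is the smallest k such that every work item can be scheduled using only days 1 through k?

The precedence chain requires at least 2 distinct days.
With at most 3 per day and 7 work items, at least 3 days are needed.
3 works (last occupied day: day 3): for example Plan in day 1; Sync in day 2; Scope in day 2; Launch in day 1; Docs in day 2; Spec in day 3; Audit in day 1.

3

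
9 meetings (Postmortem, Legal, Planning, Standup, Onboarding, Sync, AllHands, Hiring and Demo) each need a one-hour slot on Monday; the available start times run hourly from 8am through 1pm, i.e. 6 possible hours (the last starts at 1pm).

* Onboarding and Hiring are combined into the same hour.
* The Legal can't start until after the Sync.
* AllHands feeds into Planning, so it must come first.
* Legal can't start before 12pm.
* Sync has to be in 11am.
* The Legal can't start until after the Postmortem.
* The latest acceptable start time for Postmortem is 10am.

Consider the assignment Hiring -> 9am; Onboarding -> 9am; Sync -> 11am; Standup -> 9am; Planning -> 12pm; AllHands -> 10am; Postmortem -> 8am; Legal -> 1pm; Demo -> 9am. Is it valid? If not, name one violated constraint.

Yes

Sync has to be in 11am — holds.
Legal can't start before 12pm — holds.
The Legal can't start until after the Postmortem — holds.
Onboarding and Hiring are combined into the same hour — holds.
The latest acceptable start time for Postmortem is 10am — holds.
The Legal can't start until after the Sync — holds.
AllHands feeds into Planning, so it must come first — holds.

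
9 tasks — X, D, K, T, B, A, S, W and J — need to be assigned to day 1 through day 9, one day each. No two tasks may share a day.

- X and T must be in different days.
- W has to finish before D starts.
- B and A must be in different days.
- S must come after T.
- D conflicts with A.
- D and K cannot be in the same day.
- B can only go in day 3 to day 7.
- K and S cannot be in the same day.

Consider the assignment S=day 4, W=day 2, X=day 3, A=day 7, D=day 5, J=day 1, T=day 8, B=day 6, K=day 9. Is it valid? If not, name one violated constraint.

S must come after T — violated.
B can only go in day 3 to day 7 — holds.
D conflicts with A — holds.
X and T must be in different days — holds.
No two tasks may share a day — holds.
D and K cannot be in the same day — holds.
W has to finish before D starts — holds.
B and A must be in different days — holds.
K and S cannot be in the same day — holds.

Invalid. S must come after T.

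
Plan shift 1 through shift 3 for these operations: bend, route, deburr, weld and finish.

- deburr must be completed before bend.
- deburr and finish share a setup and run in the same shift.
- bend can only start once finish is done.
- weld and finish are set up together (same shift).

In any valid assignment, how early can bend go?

Precedence pushes bend to at least shift 2.
bend at shift 2 is achievable: route in shift 1, finish in shift 1, weld in shift 1, deburr in shift 1, bend in shift 2.

shift 2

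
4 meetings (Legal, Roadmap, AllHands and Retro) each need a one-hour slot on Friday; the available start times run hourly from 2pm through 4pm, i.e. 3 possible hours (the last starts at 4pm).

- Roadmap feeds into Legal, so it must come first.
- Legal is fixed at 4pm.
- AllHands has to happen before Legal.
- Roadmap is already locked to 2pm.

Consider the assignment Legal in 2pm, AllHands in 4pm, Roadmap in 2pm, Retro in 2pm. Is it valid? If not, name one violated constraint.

No. AllHands has to happen before Legal is not satisfied.

AllHands has to happen before Legal — violated.
Roadmap feeds into Legal, so it must come first — violated.
Legal is fixed at 4pm — violated.
Roadmap is already locked to 2pm — holds.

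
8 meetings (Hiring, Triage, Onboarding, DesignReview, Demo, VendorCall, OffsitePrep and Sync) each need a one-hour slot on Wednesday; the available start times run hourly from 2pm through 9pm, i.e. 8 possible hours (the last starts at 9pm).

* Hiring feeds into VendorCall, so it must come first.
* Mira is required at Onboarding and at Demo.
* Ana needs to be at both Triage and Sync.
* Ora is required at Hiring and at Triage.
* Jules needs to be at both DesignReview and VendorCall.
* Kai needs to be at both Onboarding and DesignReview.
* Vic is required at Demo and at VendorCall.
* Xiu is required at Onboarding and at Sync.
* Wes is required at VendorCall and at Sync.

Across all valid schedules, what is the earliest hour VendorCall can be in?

Precedence pushes VendorCall to at least 3pm.
VendorCall at 3pm is achievable: Sync in 4pm; DesignReview in 4pm; Demo in 4pm; Hiring in 2pm; VendorCall in 3pm; Onboarding in 2pm; Triage in 3pm; OffsitePrep in 2pm.

3pm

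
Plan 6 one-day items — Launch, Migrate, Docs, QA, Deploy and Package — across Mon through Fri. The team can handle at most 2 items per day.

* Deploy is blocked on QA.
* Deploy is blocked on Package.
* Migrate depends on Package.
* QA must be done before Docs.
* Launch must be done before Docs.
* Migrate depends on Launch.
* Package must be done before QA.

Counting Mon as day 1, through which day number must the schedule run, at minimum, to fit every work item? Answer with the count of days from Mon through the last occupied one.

3 days

The precedence chain requires at least 3 distinct days.
With at most 2 per day and 6 work items, at least 3 days are needed.
3 works (last occupied day: Wed): for example Package -> Mon; Migrate -> Tue; Deploy -> Wed; Launch -> Mon; QA -> Tue; Docs -> Wed.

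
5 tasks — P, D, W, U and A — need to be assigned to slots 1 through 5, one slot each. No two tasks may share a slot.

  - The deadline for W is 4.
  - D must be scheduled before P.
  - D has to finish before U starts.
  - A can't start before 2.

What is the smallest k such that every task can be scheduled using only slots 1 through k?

5 slots

The precedence chain requires at least 2 distinct slots.
With at most 1 per slot and 5 tasks, at least 5 slots are needed.
5 works (last occupied slot: 5): for example P=4, A=2, D=3, U=5, W=1.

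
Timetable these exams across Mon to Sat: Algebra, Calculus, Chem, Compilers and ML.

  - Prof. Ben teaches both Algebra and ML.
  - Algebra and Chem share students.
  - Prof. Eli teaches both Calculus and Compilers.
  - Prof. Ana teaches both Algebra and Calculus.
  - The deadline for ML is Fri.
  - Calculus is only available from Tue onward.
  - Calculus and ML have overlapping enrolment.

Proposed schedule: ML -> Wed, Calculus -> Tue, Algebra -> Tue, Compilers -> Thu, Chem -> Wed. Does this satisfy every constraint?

Calculus is only available from Tue onward — holds.
Prof. Ana teaches both Algebra and Calculus — violated.
Prof. Eli teaches both Calculus and Compilers — holds.
Calculus and ML have overlapping enrolment — holds.
Prof. Ben teaches both Algebra and ML — holds.
Algebra and Chem share students — holds.
The deadline for ML is Fri — holds.

Invalid. Prof. Ana teaches both Algebra and Calculus.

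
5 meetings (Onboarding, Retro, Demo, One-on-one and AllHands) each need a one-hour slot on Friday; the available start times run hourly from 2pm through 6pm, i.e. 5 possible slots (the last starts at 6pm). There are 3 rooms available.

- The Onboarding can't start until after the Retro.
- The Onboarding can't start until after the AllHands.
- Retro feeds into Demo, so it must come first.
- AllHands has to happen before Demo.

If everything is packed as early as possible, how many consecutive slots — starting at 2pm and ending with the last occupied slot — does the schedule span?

2

The precedence chain requires at least 2 distinct slots.
With at most 3 per slot and 5 meetings, at least 2 slots are needed.
2 works (last occupied slot: 3pm): for example One-on-one -> 2pm, Retro -> 2pm, Onboarding -> 3pm, AllHands -> 2pm, Demo -> 3pm.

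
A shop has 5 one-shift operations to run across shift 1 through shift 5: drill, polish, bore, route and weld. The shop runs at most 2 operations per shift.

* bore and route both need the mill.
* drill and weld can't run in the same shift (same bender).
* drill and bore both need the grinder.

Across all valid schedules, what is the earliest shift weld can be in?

weld at shift 1 is achievable: weld=shift 1, drill=shift 2, route=shift 2, polish=shift 1, bore=shift 3.

shift 1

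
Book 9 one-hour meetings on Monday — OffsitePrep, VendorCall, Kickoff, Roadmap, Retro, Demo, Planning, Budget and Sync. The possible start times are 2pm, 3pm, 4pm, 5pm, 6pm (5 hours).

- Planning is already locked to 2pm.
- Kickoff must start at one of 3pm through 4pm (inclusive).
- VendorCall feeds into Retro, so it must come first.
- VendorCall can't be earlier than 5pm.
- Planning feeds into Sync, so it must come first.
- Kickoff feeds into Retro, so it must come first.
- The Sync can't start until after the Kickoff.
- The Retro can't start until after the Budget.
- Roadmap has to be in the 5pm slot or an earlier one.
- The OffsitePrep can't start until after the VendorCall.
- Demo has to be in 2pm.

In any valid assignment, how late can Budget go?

Downstream work caps Budget at 5pm.
Budget at 5pm is achievable: Sync -> 4pm, Demo -> 2pm, Planning -> 2pm, Retro -> 6pm, Roadmap -> 2pm, OffsitePrep -> 6pm, Kickoff -> 3pm, Budget -> 5pm, VendorCall -> 5pm.

5pm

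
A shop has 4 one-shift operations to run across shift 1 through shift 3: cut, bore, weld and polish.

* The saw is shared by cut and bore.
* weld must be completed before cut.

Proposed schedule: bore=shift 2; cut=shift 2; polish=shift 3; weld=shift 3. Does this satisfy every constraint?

weld must be completed before cut — violated.
The saw is shared by cut and bore — violated.

No. weld must be completed before cut is not satisfied.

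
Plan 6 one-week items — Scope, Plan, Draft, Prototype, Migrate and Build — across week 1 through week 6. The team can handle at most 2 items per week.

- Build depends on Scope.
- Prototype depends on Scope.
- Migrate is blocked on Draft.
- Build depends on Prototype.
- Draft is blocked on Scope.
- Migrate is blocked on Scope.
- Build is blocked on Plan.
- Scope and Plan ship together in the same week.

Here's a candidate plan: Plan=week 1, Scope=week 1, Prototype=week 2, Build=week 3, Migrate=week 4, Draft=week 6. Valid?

Migrate is blocked on Scope — holds.
Build depends on Prototype — holds.
Build depends on Scope — holds.
Draft is blocked on Scope — holds.
Build is blocked on Plan — holds.
The team can handle at most 2 items per week — holds.
Prototype depends on Scope — holds.
Scope and Plan ship together in the same week — holds.
Migrate is blocked on Draft — violated.

No — it violates: Migrate is blocked on Draft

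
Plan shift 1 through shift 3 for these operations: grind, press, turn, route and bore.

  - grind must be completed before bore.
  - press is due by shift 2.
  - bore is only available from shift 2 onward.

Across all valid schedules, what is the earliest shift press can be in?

shift 1

Press's own window allows nothing later than shift 2.
press at shift 1 is achievable: route -> shift 1, press -> shift 1, turn -> shift 1, grind -> shift 1, bore -> shift 2.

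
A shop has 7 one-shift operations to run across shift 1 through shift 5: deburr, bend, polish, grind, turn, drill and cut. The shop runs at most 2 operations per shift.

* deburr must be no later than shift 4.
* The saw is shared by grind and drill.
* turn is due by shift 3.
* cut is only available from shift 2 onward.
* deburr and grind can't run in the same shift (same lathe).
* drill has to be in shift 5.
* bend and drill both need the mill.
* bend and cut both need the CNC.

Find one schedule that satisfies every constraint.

bend=shift 3, polish=shift 2, deburr=shift 1, turn=shift 1, grind=shift 3, drill=shift 5, cut=shift 2

Checking: bend(shift 3) != drill(shift 5); deburr(shift 1) != grind(shift 3); bend(shift 3) != cut(shift 2); grind(shift 3) != drill(shift 5); turn=shift 1 in [shift 1,shift 3]; cut=shift 2 in [shift 2,shift 5]; deburr=shift 1 in [shift 1,shift 4]; drill=shift 5 in [shift 5,shift 5]; max 2 per shift (cap 2).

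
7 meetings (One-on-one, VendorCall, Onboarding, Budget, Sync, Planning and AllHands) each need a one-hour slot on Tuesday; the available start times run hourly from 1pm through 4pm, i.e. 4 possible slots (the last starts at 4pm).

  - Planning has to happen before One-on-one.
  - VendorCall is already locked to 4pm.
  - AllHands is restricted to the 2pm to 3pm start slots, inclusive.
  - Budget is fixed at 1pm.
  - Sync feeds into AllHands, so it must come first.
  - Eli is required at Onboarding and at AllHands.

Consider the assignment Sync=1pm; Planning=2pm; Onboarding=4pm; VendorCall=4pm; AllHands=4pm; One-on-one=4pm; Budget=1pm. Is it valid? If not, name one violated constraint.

No — it violates: Eli is required at Onboarding and at AllHands

VendorCall is already locked to 4pm — holds.
AllHands is restricted to the 2pm to 3pm start slots, inclusive — violated.
Sync feeds into AllHands, so it must come first — holds.
Budget is fixed at 1pm — holds.
Eli is required at Onboarding and at AllHands — violated.
Planning has to happen before One-on-one — holds.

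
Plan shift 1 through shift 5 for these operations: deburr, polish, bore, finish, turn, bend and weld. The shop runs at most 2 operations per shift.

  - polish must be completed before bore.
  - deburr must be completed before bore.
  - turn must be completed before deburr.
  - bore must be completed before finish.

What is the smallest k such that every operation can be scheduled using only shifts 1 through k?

The precedence chain requires at least 4 distinct shifts.
With at most 2 per shift and 7 operations, at least 4 shifts are needed.
4 works (last occupied shift: shift 4): for example weld=shift 3, turn=shift 1, bore=shift 3, finish=shift 4, deburr=shift 2, polish=shift 1, bend=shift 2.

4 shifts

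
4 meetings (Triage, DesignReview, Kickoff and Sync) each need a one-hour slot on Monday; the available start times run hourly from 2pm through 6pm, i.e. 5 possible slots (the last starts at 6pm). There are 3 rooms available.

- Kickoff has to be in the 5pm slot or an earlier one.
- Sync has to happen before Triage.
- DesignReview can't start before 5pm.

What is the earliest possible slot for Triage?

Precedence pushes Triage to at least 3pm.
Triage at 3pm is achievable: DesignReview -> 5pm, Kickoff -> 2pm, Triage -> 3pm, Sync -> 2pm.

3pm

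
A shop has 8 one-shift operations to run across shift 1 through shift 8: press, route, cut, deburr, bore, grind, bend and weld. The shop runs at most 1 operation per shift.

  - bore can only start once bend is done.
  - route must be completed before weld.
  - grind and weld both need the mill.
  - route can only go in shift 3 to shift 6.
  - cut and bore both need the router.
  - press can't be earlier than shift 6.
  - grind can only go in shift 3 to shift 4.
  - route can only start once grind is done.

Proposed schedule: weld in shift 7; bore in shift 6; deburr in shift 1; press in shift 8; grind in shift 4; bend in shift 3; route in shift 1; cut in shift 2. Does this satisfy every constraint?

grind and weld both need the mill — holds.
route must be completed before weld — holds.
press can't be earlier than shift 6 — holds.
The shop runs at most 1 operation per shift — violated.
route can only go in shift 3 to shift 6 — violated.
cut and bore both need the router — holds.
bore can only start once bend is done — holds.
route can only start once grind is done — violated.
grind can only go in shift 3 to shift 4 — holds.

No — it violates: route can only go in shift 3 to shift 6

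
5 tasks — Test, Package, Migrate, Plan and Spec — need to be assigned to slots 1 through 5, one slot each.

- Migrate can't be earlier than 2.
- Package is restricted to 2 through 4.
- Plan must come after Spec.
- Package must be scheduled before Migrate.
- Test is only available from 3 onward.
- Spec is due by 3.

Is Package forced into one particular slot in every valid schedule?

Package can be 2 (e.g. Spec in 1; Test in 3; Plan in 2; Package in 2; Migrate in 3) or 3 (e.g. Test in 3, Plan in 2, Spec in 1, Migrate in 4, Package in 3).

No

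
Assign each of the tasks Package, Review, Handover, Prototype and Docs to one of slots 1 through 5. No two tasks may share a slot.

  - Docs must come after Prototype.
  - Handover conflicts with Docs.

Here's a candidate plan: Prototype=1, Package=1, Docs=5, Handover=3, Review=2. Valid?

Invalid. No two tasks may share a slot.

Handover conflicts with Docs — holds.
Docs must come after Prototype — holds.
No two tasks may share a slot — violated.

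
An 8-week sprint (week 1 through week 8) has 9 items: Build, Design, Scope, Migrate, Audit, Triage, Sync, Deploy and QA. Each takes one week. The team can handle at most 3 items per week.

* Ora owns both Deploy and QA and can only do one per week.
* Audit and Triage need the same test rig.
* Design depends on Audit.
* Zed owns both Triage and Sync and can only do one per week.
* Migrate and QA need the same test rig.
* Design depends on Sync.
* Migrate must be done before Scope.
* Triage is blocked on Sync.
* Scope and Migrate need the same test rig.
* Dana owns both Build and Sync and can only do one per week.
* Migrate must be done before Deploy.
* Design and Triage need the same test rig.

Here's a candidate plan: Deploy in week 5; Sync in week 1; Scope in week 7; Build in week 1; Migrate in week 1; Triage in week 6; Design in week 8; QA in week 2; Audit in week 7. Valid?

No — it violates: Dana owns both Build and Sync and can only do one per week

Triage is blocked on Sync — holds.
Scope and Migrate need the same test rig — holds.
Design and Triage need the same test rig — holds.
The team can handle at most 3 items per week — holds.
Design depends on Sync — holds.
Dana owns both Build and Sync and can only do one per week — violated.
Ora owns both Deploy and QA and can only do one per week — holds.
Design depends on Audit — holds.
Zed owns both Triage and Sync and can only do one per week — holds.
Migrate must be done before Deploy — holds.
Audit and Triage need the same test rig — holds.
Migrate must be done before Scope — holds.
Migrate and QA need the same test rig — holds.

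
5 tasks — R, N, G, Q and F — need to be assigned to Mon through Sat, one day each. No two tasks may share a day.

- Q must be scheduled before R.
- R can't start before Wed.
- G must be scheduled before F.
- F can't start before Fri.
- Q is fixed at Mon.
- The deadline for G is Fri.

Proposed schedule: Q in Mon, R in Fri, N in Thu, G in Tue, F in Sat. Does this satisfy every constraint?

Yes

No two tasks may share a day — holds.
R can't start before Wed — holds.
G must be scheduled before F — holds.
Q must be scheduled before R — holds.
Q is fixed at Mon — holds.
The deadline for G is Fri — holds.
F can't start before Fri — holds.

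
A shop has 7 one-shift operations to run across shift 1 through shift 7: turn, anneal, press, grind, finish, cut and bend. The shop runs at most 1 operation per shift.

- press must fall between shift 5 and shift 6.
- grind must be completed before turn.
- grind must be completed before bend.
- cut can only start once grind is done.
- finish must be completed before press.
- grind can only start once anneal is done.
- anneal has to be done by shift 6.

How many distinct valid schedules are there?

Splitting on turn: it can be shift 3 (6), shift 4 (14), shift 5 (8), shift 6 (8), shift 7 (18). Listing each branch's schedules as (anneal, press, grind, finish, cut, bend) by shift number:
turn=shift 3: (1,5,2,4,6,7) (1,5,2,4,7,6) (1,6,2,4,5,7) (1,6,2,4,7,5) (1,6,2,5,4,7) (1,6,2,5,7,4) — 6.
turn=shift 4: (1,5,2,3,6,7) (1,5,2,3,7,6) (1,5,3,2,6,7) (1,5,3,2,7,6) (1,6,2,3,5,7) (1,6,2,3,7,5) (1,6,2,5,3,7) (1,6,2,5,7,3) (1,6,3,2,5,7) (1,6,3,2,7,5) (2,5,3,1,6,7) (2,5,3,1,7,6) (2,6,3,1,5,7) (2,6,3,1,7,5) — 14.
turn=shift 5: (1,6,2,3,4,7) (1,6,2,3,7,4) (1,6,2,4,3,7) (1,6,2,4,7,3) (1,6,3,2,4,7) (1,6,3,2,7,4) (2,6,3,1,4,7) (2,6,3,1,7,4) — 8.
turn=shift 6: (1,5,2,3,4,7) (1,5,2,3,7,4) (1,5,2,4,3,7) (1,5,2,4,7,3) (1,5,3,2,4,7) (1,5,3,2,7,4) (2,5,3,1,4,7) (2,5,3,1,7,4) — 8.
turn=shift 7: (1,5,2,3,4,6) (1,5,2,3,6,4) (1,5,2,4,3,6) (1,5,2,4,6,3) (1,5,3,2,4,6) (1,5,3,2,6,4) (1,6,2,3,4,5) (1,6,2,3,5,4) (1,6,2,4,3,5) (1,6,2,4,5,3) (1,6,2,5,3,4) (1,6,2,5,4,3) (1,6,3,2,4,5) (1,6,3,2,5,4) (2,5,3,1,4,6) (2,5,3,1,6,4) (2,6,3,1,4,5) (2,6,3,1,5,4) — 18.
Summing: 6 + 14 + 8 + 8 + 18 = 54.

54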